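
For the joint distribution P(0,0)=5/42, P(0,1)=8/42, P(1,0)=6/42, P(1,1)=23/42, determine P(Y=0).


P(Y=0) = P(0,0)+P(1,0) = 5/42 + 6/42 = 11/42

11/42


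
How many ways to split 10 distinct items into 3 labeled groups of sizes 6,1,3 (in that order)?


10! = 3628800
Denominator: 6!=720 * 1!=1 * 3!=6
Coefficient = 3628800 / 4320 = 840

840


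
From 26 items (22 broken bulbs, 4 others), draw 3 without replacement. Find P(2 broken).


P(X=2) = C(22,2)*C(4,1) / C(26,3)
= 231*4 / 2600
= 924/2600 = 231/650

231/650


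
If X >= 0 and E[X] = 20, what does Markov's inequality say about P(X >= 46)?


Markov: P(X >= a) <= E[X]/a
P(X >= 46) <= 20/46 = 10/23

10/23


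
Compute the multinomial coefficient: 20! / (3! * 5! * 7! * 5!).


20! = 2432902008176640000
Denominator: 3!=6 * 5!=120 * 7!=5040 * 5!=120
Coefficient = 2432902008176640000 / 435456000 = 5587021440

5587021440


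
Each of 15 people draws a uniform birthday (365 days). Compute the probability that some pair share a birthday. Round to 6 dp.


P(all different) = prod((365-i)/365 for i=0..14) = 0.747099
P(at least one match) = 1 - 0.747099 = 0.252901

0.252901


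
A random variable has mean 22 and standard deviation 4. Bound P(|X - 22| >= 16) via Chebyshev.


k = 16/4 = 4
Chebyshev: P(|X-mu| >= k*sigma) <= 1/k^2 = 1/4^2 = 1/16

1/16


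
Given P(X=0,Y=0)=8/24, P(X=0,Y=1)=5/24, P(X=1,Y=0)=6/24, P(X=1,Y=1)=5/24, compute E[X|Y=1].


P(Y=1) = 10/24
E[X|Y=1] = (0*5 + 1*5)/10 = 5/10 = 1/2

1/2


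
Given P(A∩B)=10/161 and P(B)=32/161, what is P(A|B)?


P(A|B) = P(A∩B)/P(B) = (10/161)/(32/161) = 10/32 = 5/16

5/16


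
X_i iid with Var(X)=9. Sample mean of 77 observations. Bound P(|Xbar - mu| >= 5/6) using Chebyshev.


Var(Xbar) = Var(X)/n = 9/77
Chebyshev: P(|Xbar-mu| >= 5/6) <= Var(Xbar)/(5/6)^2 = (9/77)/(25/36) = 324/1925

324/1925


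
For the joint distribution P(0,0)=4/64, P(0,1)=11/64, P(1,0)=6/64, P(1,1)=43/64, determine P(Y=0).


P(Y=0) = P(0,0)+P(1,0) = 4/64 + 6/64 = 10/64 = 5/32

5/32


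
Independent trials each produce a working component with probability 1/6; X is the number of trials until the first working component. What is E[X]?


For geometric (trials until first success), E[X] = 1/p = 1/(1/6) = 6

6


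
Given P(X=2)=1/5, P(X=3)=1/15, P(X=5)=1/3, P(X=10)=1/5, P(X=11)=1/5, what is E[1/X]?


E[1/X] = sum(g(x)*P(x))
= 1/2*1/5 + 1/3*1/15 + 1/5*1/3 + 1/10*1/5 + 1/11*1/5
= 562/2475

562/2475


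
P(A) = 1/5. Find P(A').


P(A') = 1 - P(A) = 1 - 1/5 = 4/5

4/5


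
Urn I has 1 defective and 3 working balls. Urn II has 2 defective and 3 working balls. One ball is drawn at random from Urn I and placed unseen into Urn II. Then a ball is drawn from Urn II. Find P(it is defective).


P(transfer defective) = 1/4; P(transfer working) = 3/4
If defective transferred: Urn II has 3 defective of 6, so P(defective|defective moved) = 1/2
If working transferred: Urn II has 2 defective of 6, so P(defective|working moved) = 1/3
By total probability: P(defective) = 1/4*1/2 + 3/4*1/3 = 3/8

3/8


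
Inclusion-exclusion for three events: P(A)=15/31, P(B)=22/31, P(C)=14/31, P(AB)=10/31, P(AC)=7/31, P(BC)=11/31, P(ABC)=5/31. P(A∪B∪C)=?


P(A∪B∪C) = P(A)+P(B)+P(C) - P(AB)-P(AC)-P(BC) + P(ABC)
= 15/31+22/31+14/31 - 10/31-7/31-11/31 + 5/31
= 28/31

28/31


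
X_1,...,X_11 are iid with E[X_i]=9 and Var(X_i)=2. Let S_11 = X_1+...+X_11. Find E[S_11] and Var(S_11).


E[S_n] = n*mu = 11*9 = 99
Var(S_n) = n*sigma^2 = 11*2 = 22

E[S_11]=99, Var(S_11)=22


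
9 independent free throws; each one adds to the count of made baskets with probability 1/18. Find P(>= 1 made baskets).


P(at least one) = 1 - P(none)
P(none) = (1 - 1/18)^9 = (17/18)^9 = 118587876497/198359290368
P(at least one) = 1 - 118587876497/198359290368 = 79771413871/198359290368

79771413871/198359290368


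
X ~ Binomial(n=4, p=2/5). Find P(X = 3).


P(X=3) = C(4,3) * p^3 * (1-p)^1
= 4 * 8/125 * 3/5
= 96/625

96/625


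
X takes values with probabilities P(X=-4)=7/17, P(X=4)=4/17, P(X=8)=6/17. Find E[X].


E[X] = sum(x * P(x))
= -4*7/17 + 4*4/17 + 8*6/17
= 36/17

36/17


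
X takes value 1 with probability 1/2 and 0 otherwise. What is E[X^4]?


For Bernoulli: X in {0,1}
E[X^4] = 0^4*(1-1/2) + 1^4*1/2 = 1/2

1/2


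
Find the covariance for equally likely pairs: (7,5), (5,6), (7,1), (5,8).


E[X]=6, E[Y]=5, E[XY]=28
Cov(X,Y) = E[XY] - E[X]E[Y] = 28 - 6*5 = -2

-2


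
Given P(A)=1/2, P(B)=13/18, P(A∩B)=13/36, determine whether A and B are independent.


P(A)*P(B) = 1/2*13/18 = 13/36
P(A∩B) = 13/36, which equals P(A)P(B), so independent

Yes, A and B are independent


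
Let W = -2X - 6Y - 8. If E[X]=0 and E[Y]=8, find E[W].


E[-2X - 6Y - 8] = -2*E[X] - 6*E[Y] - 8
= (-2)*(0) + (-6)*(8) + (-8)
= 0 - 48 - 8 = -56

-56


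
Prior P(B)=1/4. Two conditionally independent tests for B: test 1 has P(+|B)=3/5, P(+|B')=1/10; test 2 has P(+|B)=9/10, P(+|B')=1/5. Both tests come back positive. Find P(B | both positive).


After test 1: P(+) = 3/5*1/4 + 1/10*3/4 = 9/40
P(B|+) = (3/20)/(9/40) = 2/3
After test 2 (use post1 as new prior): P(+) = 9/10*2/3 + 1/5*1/3 = 2/3
P(B|+,+) = (3/5)/(2/3) = 9/10

9/10


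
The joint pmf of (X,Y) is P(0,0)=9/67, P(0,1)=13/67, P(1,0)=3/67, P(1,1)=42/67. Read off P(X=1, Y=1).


Read from table: P(X=1, Y=1) = 42/67

42/67


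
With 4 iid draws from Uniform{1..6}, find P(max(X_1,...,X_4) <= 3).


P(max <= 3) = P(all X_i <= 3) = (P(X_1 <= 3))^4
= (3/6)^4 = (1/2)^4 = 1/16

1/16


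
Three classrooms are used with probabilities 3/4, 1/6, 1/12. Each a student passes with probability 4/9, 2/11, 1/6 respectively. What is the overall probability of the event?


P(A) = P(A|B1)P(B1) + P(A|B2)P(B2) + P(A|B3)P(B3)
= 4/9*3/4 + 2/11*1/6 + 1/6*1/12
= 1/3 + 1/33 + 1/72 = 299/792

299/792


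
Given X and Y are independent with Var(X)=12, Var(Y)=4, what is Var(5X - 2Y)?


Independence => Cov(X,Y)=0
Var(5X - 2Y) = 5^2*Var(X) + (-2)^2*Var(Y)
= 25*12 + 4*4 = 316

316


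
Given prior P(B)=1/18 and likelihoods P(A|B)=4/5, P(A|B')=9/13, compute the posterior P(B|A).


P(A) = P(A|B)P(B) + P(A|B')P(B') = 4/5*1/18 + 9/13*17/18 = 817/1170
P(B|A) = P(A|B)P(B)/P(A) = (2/45)/(817/1170) = 52/817

52/817


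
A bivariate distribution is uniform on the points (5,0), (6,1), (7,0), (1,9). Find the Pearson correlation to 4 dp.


Cov(X,Y) = -8.1250, Var(X) = 5.1875, Var(Y) = 14.2500
rho = Cov/(sqrt(VarX)*sqrt(VarY)) = -0.9450

-0.9450


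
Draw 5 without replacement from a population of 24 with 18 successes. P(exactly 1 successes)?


P(X=1) = C(18,1)*C(6,4) / C(24,5)
= 18*15 / 42504
= 270/42504 = 45/7084

45/7084


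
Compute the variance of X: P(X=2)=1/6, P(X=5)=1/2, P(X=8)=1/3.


E[X] = 11/2, E[X^2] = 69/2
Var(X) = E[X^2] - (E[X])^2 = 69/2 - (11/2)^2 = 17/4

17/4


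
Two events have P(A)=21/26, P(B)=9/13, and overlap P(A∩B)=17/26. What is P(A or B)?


P(A∪B) = P(A) + P(B) - P(A∩B)
= 21/26 + 9/13 - 17/26 = 11/13

11/13


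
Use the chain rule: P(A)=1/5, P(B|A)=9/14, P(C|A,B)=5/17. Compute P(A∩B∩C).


P(A∩B∩C) = P(A) * P(B|A) * P(C|A∩B)
= 1/5 * 9/14 * 5/17
= 9/70 * 5/17 = 9/238

9/238


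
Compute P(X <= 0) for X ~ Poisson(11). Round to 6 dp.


P(X<=0) = e^(-11)*11^0/0!
≈ 0.0000167017
≈ 0.000017

0.000017


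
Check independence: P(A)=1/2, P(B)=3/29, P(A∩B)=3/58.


P(A)*P(B) = 1/2*3/29 = 3/58
P(A∩B) = 3/58, which equals P(A)P(B), so independent

Yes, A and B are independent


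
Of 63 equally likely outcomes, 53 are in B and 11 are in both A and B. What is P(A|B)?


P(A|B) = P(A∩B)/P(B) = (11/63)/(53/63) = 11/53

11/53


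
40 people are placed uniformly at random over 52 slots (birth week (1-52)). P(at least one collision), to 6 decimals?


P(all different) = prod((52-i)/52 for i=0..39) = 0.000000
P(at least one match) = 1 - 0.000000 = 1.000000

1.000000


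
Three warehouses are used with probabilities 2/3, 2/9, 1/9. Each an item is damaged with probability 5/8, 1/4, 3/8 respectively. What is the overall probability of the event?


P(A) = P(A|B1)P(B1) + P(A|B2)P(B2) + P(A|B3)P(B3)
= 5/8*2/3 + 1/4*2/9 + 3/8*1/9
= 5/12 + 1/18 + 1/24 = 37/72

37/72


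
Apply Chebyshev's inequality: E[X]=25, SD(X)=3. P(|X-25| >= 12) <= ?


k = 12/3 = 4
Chebyshev: P(|X-mu| >= k*sigma) <= 1/k^2 = 1/4^2 = 1/16

1/16


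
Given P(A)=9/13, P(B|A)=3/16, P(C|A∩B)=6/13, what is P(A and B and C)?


P(A∩B∩C) = P(A) * P(B|A) * P(C|A∩B)
= 9/13 * 3/16 * 6/13
= 27/208 * 6/13 = 81/1352

81/1352


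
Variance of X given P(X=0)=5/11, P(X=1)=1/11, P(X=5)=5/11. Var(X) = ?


E[X] = 26/11, E[X^2] = 126/11
Var(X) = E[X^2] - (E[X])^2 = 126/11 - (26/11)^2 = 710/121

710/121


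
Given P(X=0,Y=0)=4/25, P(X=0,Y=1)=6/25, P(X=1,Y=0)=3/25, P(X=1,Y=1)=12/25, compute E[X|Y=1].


P(Y=1) = 18/25
E[X|Y=1] = (0*6 + 1*12)/18 = 12/18 = 2/3

2/3


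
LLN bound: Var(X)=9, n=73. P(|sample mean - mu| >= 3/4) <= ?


Var(Xbar) = Var(X)/n = 9/73
Chebyshev: P(|Xbar-mu| >= 3/4) <= Var(Xbar)/(3/4)^2 = (9/73)/(9/16) = 16/73

16/73


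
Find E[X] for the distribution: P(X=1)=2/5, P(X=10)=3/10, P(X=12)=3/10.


E[X] = sum(x * P(x))
= 1*2/5 + 10*3/10 + 12*3/10
= 7

7


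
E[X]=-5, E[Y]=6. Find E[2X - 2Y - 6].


E[2X - 2Y - 6] = 2*E[X] - 2*E[Y] - 6
= (2)*(-5) + (-2)*(6) + (-6)
= -10 - 12 - 6 = -28

-28


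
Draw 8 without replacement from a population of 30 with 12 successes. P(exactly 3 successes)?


P(X=3) = C(12,3)*C(18,5) / C(30,8)
= 220*8568 / 5852925
= 1884960/5852925 = 41888/130065

41888/130065


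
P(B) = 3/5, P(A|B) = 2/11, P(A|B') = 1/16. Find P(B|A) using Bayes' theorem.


P(A) = P(A|B)P(B) + P(A|B')P(B') = 2/11*3/5 + 1/16*2/5 = 59/440
P(B|A) = P(A|B)P(B)/P(A) = (6/55)/(59/440) = 48/59

48/59


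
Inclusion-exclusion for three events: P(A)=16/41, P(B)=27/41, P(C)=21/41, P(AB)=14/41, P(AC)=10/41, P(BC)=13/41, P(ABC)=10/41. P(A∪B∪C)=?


P(A∪B∪C) = P(A)+P(B)+P(C) - P(AB)-P(AC)-P(BC) + P(ABC)
= 16/41+27/41+21/41 - 14/41-10/41-13/41 + 10/41
= 37/41

37/41


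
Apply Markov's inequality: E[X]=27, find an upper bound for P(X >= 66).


Markov: P(X >= a) <= E[X]/a
P(X >= 66) <= 27/66 = 9/22

9/22


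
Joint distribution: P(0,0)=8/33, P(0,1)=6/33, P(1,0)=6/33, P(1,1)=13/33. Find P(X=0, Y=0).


Read from table: P(X=0, Y=0) = 8/33

8/33


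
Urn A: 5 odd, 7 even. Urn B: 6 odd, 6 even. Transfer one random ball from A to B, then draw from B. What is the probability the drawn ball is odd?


P(transfer odd) = 5/12; P(transfer even) = 7/12
If odd transferred: Urn II has 7 odd of 13, so P(odd|odd moved) = 7/13
If even transferred: Urn II has 6 odd of 13, so P(odd|even moved) = 6/13
By total probability: P(odd) = 5/12*7/13 + 7/12*6/13 = 77/156

77/156


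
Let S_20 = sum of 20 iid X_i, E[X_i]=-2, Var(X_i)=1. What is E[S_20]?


E[S_n] = n*E[X_1] = 20*-2 = -40

-40


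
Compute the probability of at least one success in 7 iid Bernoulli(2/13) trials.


P(at least one) = 1 - P(none)
P(none) = (1 - 2/13)^7 = (11/13)^7 = 19487171/62748517
P(at least one) = 1 - 19487171/62748517 = 43261346/62748517

43261346/62748517


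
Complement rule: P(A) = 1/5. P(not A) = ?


P(A') = 1 - P(A) = 1 - 1/5 = 4/5

4/5


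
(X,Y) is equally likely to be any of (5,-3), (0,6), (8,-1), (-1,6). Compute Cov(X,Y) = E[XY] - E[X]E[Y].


E[X]=3, E[Y]=2, E[XY]=-29/4
Cov(X,Y) = E[XY] - E[X]E[Y] = -29/4 - 3*2 = -53/4

-53/4


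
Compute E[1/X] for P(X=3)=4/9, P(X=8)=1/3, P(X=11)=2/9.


E[1/X] = sum(g(x)*P(x))
= 1/3*4/9 + 1/8*1/3 + 1/11*2/9
= 499/2376

499/2376


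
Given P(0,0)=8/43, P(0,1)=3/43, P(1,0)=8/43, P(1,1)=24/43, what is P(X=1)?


P(X=1) = P(1,0)+P(1,1) = 8/43 + 24/43 = 32/43

32/43


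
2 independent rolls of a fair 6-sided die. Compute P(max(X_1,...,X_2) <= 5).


P(max <= 5) = P(all X_i <= 5) = (P(X_1 <= 5))^2
= (5/6)^2 = 25/36

25/36


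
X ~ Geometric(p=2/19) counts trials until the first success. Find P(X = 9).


P(X=9) = (1-p)^8 * p = (17/19)^8 * 2/19
= 6975757441/16983563041 * 2/19 = 13951514882/322687697779

13951514882/322687697779


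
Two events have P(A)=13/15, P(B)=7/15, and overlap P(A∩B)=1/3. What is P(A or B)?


P(A∪B) = P(A) + P(B) - P(A∩B)
= 13/15 + 7/15 - 1/3 = 1

1


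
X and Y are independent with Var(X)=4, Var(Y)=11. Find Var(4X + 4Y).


Independence => Cov(X,Y)=0
Var(4X + 4Y) = 4^2*Var(X) + 4^2*Var(Y)
= 16*4 + 16*11 = 240

240


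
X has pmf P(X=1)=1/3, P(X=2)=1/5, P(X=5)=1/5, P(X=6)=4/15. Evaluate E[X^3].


E[X^3] = sum(x^3 * P(x))
= 1*1/3 + 8*1/5 + 125*1/5 + 216*4/15
= 1268/15

1268/15


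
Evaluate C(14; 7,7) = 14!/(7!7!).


14! = 87178291200
Denominator: 7!=5040 * 7!=5040
Coefficient = 87178291200 / 25401600 = 3432

3432


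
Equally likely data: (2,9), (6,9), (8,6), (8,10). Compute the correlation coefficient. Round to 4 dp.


Cov(X,Y) = -1.0000, Var(X) = 6.0000, Var(Y) = 2.2500
rho = Cov/(sqrt(VarX)*sqrt(VarY)) = -0.2722

-0.2722


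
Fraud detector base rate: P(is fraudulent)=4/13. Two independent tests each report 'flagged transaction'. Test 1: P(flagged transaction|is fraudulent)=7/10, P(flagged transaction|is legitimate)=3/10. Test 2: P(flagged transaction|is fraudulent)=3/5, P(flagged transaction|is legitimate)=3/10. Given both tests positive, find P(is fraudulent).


After test 1: P(+) = 7/10*4/13 + 3/10*9/13 = 11/26
P(B|+) = (14/65)/(11/26) = 28/55
After test 2 (use post1 as new prior): P(+) = 3/5*28/55 + 3/10*27/55 = 249/550
P(B|+,+) = (84/275)/(249/550) = 56/83

56/83


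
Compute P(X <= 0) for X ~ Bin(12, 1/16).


P(X<=0) = P(X=0)
= 129746337890625/281474976710656
= 129746337890625/281474976710656

129746337890625/281474976710656


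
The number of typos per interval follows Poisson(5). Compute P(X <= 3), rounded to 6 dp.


P(X<=3) = e^(-5)*5^0/0! + e^(-5)*5^1/1! + e^(-5)*5^2/2! + e^(-5)*5^3/3!
≈ 0.0067379470 + 0.0336897350 + 0.0842243375 + 0.1403738958
= 0.2650259153
≈ 0.265026

0.265026


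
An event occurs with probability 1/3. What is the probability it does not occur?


P(A') = 1 - P(A) = 1 - 1/3 = 2/3

2/3


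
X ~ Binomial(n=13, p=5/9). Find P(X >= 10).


P(X>=10) = P(X=10) + P(X=11) + P(X=12) + P(X=13)
= 178750000000/2541865828329 + 20312500000/847288609443 + 12695312500/2541865828329 + 1220703125/2541865828329
= 253603515625/2541865828329

253603515625/2541865828329


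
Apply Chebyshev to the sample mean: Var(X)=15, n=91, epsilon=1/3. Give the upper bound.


Var(Xbar) = Var(X)/n = 15/91
Chebyshev: P(|Xbar-mu| >= 1/3) <= Var(Xbar)/(1/3)^2 = (15/91)/(1/9) = 135/91
Bound exceeds 1, so trivial bound: 1

1


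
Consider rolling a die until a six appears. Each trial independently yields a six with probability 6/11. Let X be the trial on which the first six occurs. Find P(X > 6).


P(X > 6) = P(first 6 trials all fail) = (1-p)^6 = (5/11)^6 = 15625/1771561

15625/1771561


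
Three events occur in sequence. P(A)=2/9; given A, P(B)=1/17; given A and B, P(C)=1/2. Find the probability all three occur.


P(A∩B∩C) = P(A) * P(B|A) * P(C|A∩B)
= 2/9 * 1/17 * 1/2
= 2/153 * 1/2 = 1/153

1/153


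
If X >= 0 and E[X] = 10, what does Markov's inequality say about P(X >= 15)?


Markov: P(X >= a) <= E[X]/a
P(X >= 15) <= 10/15 = 2/3

2/3


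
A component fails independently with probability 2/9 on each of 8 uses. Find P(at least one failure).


P(at least one) = 1 - P(none)
P(none) = (1 - 2/9)^8 = (7/9)^8 = 5764801/43046721
P(at least one) = 1 - 5764801/43046721 = 37281920/43046721

37281920/43046721


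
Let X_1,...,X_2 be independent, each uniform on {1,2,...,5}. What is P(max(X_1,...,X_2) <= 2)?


P(max <= 2) = P(all X_i <= 2) = (P(X_1 <= 2))^2
= (2/5)^2 = 4/25

4/25


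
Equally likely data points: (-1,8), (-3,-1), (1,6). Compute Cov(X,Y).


E[X]=-1, E[Y]=13/3, E[XY]=1/3
Cov(X,Y) = E[XY] - E[X]E[Y] = 1/3 + 1*13/3 = 14/3

14/3


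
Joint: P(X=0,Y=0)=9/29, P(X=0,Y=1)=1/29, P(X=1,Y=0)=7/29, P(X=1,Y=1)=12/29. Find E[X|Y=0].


P(Y=0) = 16/29
E[X|Y=0] = (0*9 + 1*7)/16 = 7/16

7/16


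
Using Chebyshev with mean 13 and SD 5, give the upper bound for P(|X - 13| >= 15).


k = 15/5 = 3
Chebyshev: P(|X-mu| >= k*sigma) <= 1/k^2 = 1/3^2 = 1/9

1/9


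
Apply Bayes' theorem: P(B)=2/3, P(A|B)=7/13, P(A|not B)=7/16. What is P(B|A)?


P(A) = P(A|B)P(B) + P(A|B')P(B') = 7/13*2/3 + 7/16*1/3 = 105/208
P(B|A) = P(A|B)P(B)/P(A) = (14/39)/(105/208) = 32/45

32/45


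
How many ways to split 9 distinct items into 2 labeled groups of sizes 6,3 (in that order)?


9! = 362880
Denominator: 6!=720 * 3!=6
Coefficient = 362880 / 4320 = 84

84


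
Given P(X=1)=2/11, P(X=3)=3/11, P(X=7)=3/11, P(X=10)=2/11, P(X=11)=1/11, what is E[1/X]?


E[1/X] = sum(g(x)*P(x))
= 1*2/11 + 1/3*3/11 + 1/7*3/11 + 1/10*2/11 + 1/11*1/11
= 1432/4235

1432/4235


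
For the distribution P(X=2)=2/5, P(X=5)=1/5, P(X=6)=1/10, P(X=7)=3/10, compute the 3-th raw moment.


E[X^3] = sum(x^3 * P(x))
= 8*2/5 + 125*1/5 + 216*1/10 + 343*3/10
= 1527/10

1527/10


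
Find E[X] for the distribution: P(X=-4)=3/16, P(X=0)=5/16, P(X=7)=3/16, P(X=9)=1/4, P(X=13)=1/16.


E[X] = sum(x * P(x))
= -4*3/16 + 0*5/16 + 7*3/16 + 9*1/4 + 13*1/16
= 29/8

29/8


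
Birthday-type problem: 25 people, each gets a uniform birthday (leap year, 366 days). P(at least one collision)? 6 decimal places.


P(all different) = prod((366-i)/366 for i=0..24) = 0.432316
P(at least one match) = 1 - 0.432316 = 0.567684

0.567684


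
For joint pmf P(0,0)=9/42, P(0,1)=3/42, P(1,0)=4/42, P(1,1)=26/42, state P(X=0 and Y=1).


Read from table: P(X=0, Y=1) = 3/42 = 1/14

1/14


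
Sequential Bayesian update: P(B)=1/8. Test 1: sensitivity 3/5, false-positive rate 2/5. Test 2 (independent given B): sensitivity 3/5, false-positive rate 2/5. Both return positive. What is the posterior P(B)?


After test 1: P(+) = 3/5*1/8 + 2/5*7/8 = 17/40
P(B|+) = (3/40)/(17/40) = 3/17
After test 2 (use post1 as new prior): P(+) = 3/5*3/17 + 2/5*14/17 = 37/85
P(B|+,+) = (9/85)/(37/85) = 9/37

9/37


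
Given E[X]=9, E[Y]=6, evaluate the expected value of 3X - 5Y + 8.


E[3X - 5Y + 8] = 3*E[X] - 5*E[Y] + 8
= (3)*(9) + (-5)*(6) + (8)
= 27 - 30 + 8 = 5

5


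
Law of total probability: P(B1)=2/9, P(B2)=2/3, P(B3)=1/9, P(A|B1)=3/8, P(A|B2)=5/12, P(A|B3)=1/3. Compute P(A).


P(A) = P(A|B1)P(B1) + P(A|B2)P(B2) + P(A|B3)P(B3)
= 3/8*2/9 + 5/12*2/3 + 1/3*1/9
= 1/12 + 5/18 + 1/27 = 43/108

43/108


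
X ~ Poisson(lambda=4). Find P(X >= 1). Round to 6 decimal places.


P(X>=1) = 1 - P(X<=0) = 1 - (e^(-4)*4^0/0!)
≈ 1 - 0.0183156389 = 0.9816843611
≈ 0.981684

0.981684


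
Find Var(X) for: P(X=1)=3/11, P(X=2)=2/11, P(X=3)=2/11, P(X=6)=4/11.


E[X] = 37/11, E[X^2] = 173/11
Var(X) = E[X^2] - (E[X])^2 = 173/11 - (37/11)^2 = 534/121

534/121


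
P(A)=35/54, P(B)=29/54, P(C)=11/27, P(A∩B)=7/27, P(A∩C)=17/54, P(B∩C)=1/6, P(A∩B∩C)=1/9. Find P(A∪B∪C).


P(A∪B∪C) = P(A)+P(B)+P(C) - P(AB)-P(AC)-P(BC) + P(ABC)
= 35/54+29/54+11/27 - 7/27-17/54-1/6 + 1/9
= 26/27

26/27


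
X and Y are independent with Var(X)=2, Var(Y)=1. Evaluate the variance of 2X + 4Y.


Independence => Cov(X,Y)=0
Var(2X + 4Y) = 2^2*Var(X) + 4^2*Var(Y)
= 4*2 + 16*1 = 24

24


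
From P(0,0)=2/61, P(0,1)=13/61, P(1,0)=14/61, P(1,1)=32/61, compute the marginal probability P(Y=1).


P(Y=1) = P(0,1)+P(1,1) = 13/61 + 32/61 = 45/61

45/61


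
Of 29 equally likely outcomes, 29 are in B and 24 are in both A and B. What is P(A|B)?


P(A|B) = P(A∩B)/P(B) = (24/29)/(29/29) = 24/29

24/29


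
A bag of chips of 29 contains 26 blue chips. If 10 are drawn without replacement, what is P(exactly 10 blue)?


P(X=10) = C(26,10)*C(3,0) / C(29,10)
= 5311735*1 / 20030010
= 5311735/20030010 = 323/1218

323/1218


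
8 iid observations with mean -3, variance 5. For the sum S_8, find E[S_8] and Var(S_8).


E[S_n] = n*mu = 8*-3 = -24
Var(S_n) = n*sigma^2 = 8*5 = 40

E[S_8]=-24, Var(S_8)=40


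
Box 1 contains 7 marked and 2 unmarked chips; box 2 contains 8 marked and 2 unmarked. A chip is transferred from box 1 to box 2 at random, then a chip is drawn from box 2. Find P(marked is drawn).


P(transfer marked) = 7/9; P(transfer unmarked) = 2/9
If marked transferred: Urn II has 9 marked of 11, so P(marked|marked moved) = 9/11
If unmarked transferred: Urn II has 8 marked of 11, so P(marked|unmarked moved) = 8/11
By total probability: P(marked) = 7/9*9/11 + 2/9*8/11 = 79/99

79/99


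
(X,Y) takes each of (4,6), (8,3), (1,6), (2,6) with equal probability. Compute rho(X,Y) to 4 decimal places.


Cov(X,Y) = -3.1875, Var(X) = 7.1875, Var(Y) = 1.6875
rho = Cov/(sqrt(VarX)*sqrt(VarY)) = -0.9152

-0.9152


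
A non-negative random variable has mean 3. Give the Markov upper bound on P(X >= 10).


Markov: P(X >= a) <= E[X]/a
P(X >= 10) <= 3/10

3/10


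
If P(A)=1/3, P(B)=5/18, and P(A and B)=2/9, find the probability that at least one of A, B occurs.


P(A∪B) = P(A) + P(B) - P(A∩B)
= 1/3 + 5/18 - 2/9 = 7/18

7/18


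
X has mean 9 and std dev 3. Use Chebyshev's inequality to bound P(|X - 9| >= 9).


k = 9/3 = 3
Chebyshev: P(|X-mu| >= k*sigma) <= 1/k^2 = 1/3^2 = 1/9

1/9


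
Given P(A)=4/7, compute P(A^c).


P(A') = 1 - P(A) = 1 - 4/7 = 3/7

3/7


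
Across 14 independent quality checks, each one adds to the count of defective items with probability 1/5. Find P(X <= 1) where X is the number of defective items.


P(X<=1) = P(X=0) + P(X=1)
= 268435456/6103515625 + 939524096/6103515625
= 1207959552/6103515625

1207959552/6103515625


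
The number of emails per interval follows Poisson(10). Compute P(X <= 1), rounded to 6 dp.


P(X<=1) = e^(-10)*10^0/0! + e^(-10)*10^1/1!
≈ 0.0000453999 + 0.0004539993
= 0.0004993992
≈ 0.000499

0.000499


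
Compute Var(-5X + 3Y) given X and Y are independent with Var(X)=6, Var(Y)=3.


Independence => Cov(X,Y)=0
Var(-5X + 3Y) = (-5)^2*Var(X) + 3^2*Var(Y)
= 25*6 + 9*3 = 177

177


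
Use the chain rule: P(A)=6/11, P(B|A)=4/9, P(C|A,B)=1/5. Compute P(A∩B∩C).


P(A∩B∩C) = P(A) * P(B|A) * P(C|A∩B)
= 6/11 * 4/9 * 1/5
= 8/33 * 1/5 = 8/165

8/165


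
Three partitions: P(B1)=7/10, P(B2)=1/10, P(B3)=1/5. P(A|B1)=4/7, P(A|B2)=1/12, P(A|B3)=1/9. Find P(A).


P(A) = P(A|B1)P(B1) + P(A|B2)P(B2) + P(A|B3)P(B3)
= 4/7*7/10 + 1/12*1/10 + 1/9*1/5
= 2/5 + 1/120 + 1/45 = 31/72

31/72


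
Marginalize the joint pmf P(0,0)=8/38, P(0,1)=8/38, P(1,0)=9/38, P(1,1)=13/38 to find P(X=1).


P(X=1) = P(1,0)+P(1,1) = 9/38 + 13/38 = 22/38 = 11/19

11/19


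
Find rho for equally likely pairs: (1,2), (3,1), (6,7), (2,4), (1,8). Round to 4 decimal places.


Cov(X,Y) = 1.1600, Var(X) = 3.4400, Var(Y) = 7.4400
rho = Cov/(sqrt(VarX)*sqrt(VarY)) = 0.2293

0.2293


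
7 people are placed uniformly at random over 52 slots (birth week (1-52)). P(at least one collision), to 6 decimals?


P(all different) = prod((52-i)/52 for i=0..6) = 0.655863
P(at least one match) = 1 - 0.655863 = 0.344137

0.344137


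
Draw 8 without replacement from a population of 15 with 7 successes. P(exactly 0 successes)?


P(X=0) = C(7,0)*C(8,8) / C(15,8)
= 1*1 / 6435
= 1/6435

1/6435


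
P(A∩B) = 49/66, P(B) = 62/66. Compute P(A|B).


P(A|B) = P(A∩B)/P(B) = (49/66)/(62/66) = 49/62

49/62


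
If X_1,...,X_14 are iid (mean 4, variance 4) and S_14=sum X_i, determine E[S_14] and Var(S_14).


E[S_n] = n*mu = 14*4 = 56
Var(S_n) = n*sigma^2 = 14*4 = 56

E[S_14]=56, Var(S_14)=56


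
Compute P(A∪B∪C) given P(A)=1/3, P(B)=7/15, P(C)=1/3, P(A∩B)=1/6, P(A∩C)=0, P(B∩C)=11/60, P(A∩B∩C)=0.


P(A∪B∪C) = P(A)+P(B)+P(C) - P(AB)-P(AC)-P(BC) + P(ABC)
= 1/3+7/15+1/3 - 1/6-0-11/60 + 0
= 47/60

47/60


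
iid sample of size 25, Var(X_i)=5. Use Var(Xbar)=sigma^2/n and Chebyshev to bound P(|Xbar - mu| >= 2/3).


Var(Xbar) = Var(X)/n = 5/25
Chebyshev: P(|Xbar-mu| >= 2/3) <= Var(Xbar)/(2/3)^2 = (1/5)/(4/9) = 9/20

9/20


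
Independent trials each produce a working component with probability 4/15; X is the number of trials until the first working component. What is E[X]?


For geometric (trials until first success), E[X] = 1/p = 1/(4/15) = 15/4

15/4


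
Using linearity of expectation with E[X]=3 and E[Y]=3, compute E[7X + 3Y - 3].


E[7X + 3Y - 3] = 7*E[X] + 3*E[Y] - 3
= (7)*(3) + (3)*(3) + (-3)
= 21 + 9 - 3 = 27

27


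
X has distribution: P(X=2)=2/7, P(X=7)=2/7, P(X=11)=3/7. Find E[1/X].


E[1/X] = sum(g(x)*P(x))
= 1/2*2/7 + 1/7*2/7 + 1/11*3/7
= 120/539

120/539


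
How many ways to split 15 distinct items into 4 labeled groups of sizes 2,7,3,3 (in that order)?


15! = 1307674368000
Denominator: 2!=2 * 7!=5040 * 3!=6 * 3!=6
Coefficient = 1307674368000 / 362880 = 3603600

3603600


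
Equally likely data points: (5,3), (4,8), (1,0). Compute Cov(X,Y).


E[X]=10/3, E[Y]=11/3, E[XY]=47/3
Cov(X,Y) = E[XY] - E[X]E[Y] = 47/3 - 10/3*11/3 = 31/9

31/9


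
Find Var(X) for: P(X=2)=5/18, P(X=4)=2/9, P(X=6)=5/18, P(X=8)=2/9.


E[X] = 44/9, E[X^2] = 260/9
Var(X) = E[X^2] - (E[X])^2 = 260/9 - (44/9)^2 = 404/81

404/81


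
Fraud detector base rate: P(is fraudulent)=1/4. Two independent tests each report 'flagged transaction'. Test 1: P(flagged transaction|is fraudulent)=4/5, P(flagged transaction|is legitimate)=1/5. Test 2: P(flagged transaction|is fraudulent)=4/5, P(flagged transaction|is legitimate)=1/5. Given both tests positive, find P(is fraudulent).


After test 1: P(+) = 4/5*1/4 + 1/5*3/4 = 7/20
P(B|+) = (1/5)/(7/20) = 4/7
After test 2 (use post1 as new prior): P(+) = 4/5*4/7 + 1/5*3/7 = 19/35
P(B|+,+) = (16/35)/(19/35) = 16/19

16/19


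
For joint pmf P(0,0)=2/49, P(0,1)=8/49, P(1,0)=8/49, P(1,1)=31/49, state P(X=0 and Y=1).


Read from table: P(X=0, Y=1) = 8/49

8/49


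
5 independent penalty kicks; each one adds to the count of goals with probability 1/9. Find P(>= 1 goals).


P(at least one) = 1 - P(none)
P(none) = (1 - 1/9)^5 = (8/9)^5 = 32768/59049
P(at least one) = 1 - 32768/59049 = 26281/59049

26281/59049


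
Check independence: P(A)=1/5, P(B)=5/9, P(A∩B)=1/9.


P(A)*P(B) = 1/5*5/9 = 1/9
P(A∩B) = 1/9, which equals P(A)P(B), so independent

Yes, A and B are independent


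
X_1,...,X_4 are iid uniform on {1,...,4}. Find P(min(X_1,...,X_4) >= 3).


P(min >= 3) = P(all X_i >= 3) = (P(X_1 >= 3))^4
= (2/4)^4 = (1/2)^4 = 1/16

1/16


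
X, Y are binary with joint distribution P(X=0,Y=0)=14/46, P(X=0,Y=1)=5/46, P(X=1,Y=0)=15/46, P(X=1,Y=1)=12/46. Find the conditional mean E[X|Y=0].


P(Y=0) = 29/46
E[X|Y=0] = (0*14 + 1*15)/29 = 15/29

15/29


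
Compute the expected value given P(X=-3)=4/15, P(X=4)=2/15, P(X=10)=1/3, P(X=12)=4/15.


E[X] = sum(x * P(x))
= -3*4/15 + 4*2/15 + 10*1/3 + 12*4/15
= 94/15

94/15


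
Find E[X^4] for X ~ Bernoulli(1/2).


For Bernoulli: X in {0,1}
E[X^4] = 0^4*(1-1/2) + 1^4*1/2 = 1/2

1/2


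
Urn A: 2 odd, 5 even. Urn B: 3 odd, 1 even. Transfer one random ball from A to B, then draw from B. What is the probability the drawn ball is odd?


P(transfer odd) = 2/7; P(transfer even) = 5/7
If odd transferred: Urn II has 4 odd of 5, so P(odd|odd moved) = 4/5
If even transferred: Urn II has 3 odd of 5, so P(odd|even moved) = 3/5
By total probability: P(odd) = 2/7*4/5 + 5/7*3/5 = 23/35

23/35


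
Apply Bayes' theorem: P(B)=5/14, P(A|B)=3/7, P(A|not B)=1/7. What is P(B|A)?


P(A) = P(A|B)P(B) + P(A|B')P(B') = 3/7*5/14 + 1/7*9/14 = 12/49
P(B|A) = P(A|B)P(B)/P(A) = (15/98)/(12/49) = 5/8

5/8


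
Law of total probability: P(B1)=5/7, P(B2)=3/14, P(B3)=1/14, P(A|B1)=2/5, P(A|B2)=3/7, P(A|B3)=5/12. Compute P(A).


P(A) = P(A|B1)P(B1) + P(A|B2)P(B2) + P(A|B3)P(B3)
= 2/5*5/7 + 3/7*3/14 + 5/12*1/14
= 2/7 + 9/98 + 5/168 = 479/1176

479/1176


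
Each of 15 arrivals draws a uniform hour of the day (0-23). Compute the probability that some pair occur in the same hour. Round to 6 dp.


P(all different) = prod((24-i)/24 for i=0..14) = 0.003387
P(at least one match) = 1 - 0.003387 = 0.996613

0.996613


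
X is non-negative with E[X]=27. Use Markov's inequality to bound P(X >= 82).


Markov: P(X >= a) <= E[X]/a
P(X >= 82) <= 27/82

27/82


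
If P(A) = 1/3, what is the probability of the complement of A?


P(A') = 1 - P(A) = 1 - 1/3 = 2/3

2/3


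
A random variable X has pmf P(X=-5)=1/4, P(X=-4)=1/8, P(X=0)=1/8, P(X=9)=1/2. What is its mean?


E[X] = sum(x * P(x))
= -5*1/4 - 4*1/8 + 0*1/8 + 9*1/2
= 11/4

11/4


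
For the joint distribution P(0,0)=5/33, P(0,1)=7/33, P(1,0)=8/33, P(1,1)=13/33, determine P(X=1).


P(X=1) = P(1,0)+P(1,1) = 8/33 + 13/33 = 21/33 = 7/11

7/11


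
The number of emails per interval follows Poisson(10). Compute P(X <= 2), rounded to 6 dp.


P(X<=2) = e^(-10)*10^0/0! + e^(-10)*10^1/1! + e^(-10)*10^2/2!
≈ 0.0000453999 + 0.0004539993 + 0.0022699965
= 0.0027693957
≈ 0.002769

0.002769


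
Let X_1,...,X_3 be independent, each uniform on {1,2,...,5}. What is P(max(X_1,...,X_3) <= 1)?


P(max <= 1) = P(all X_i <= 1) = (P(X_1 <= 1))^3
= (1/5)^3 = 1/125

1/125


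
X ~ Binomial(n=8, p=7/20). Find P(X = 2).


P(X=2) = C(8,2) * p^2 * (1-p)^6
= 28 * 49/400 * 4826809/64000000
= 1655595487/6400000000

1655595487/6400000000


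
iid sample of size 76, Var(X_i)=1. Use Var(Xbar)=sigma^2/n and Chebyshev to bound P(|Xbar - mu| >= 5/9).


Var(Xbar) = Var(X)/n = 1/76
Chebyshev: P(|Xbar-mu| >= 5/9) <= Var(Xbar)/(5/9)^2 = (1/76)/(25/81) = 81/1900

81/1900


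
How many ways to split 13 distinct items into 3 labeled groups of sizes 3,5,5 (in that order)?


13! = 6227020800
Denominator: 3!=6 * 5!=120 * 5!=120
Coefficient = 6227020800 / 86400 = 72072

72072


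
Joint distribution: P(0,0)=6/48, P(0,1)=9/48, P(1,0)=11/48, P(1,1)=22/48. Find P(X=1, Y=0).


Read from table: P(X=1, Y=0) = 11/48

11/48


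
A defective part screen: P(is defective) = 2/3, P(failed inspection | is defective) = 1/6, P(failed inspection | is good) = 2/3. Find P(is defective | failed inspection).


P(A) = P(A|B)P(B) + P(A|B')P(B') = 1/6*2/3 + 2/3*1/3 = 1/3
P(B|A) = P(A|B)P(B)/P(A) = (1/9)/(1/3) = 1/3

1/3


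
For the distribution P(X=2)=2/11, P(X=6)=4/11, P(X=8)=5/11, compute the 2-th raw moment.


E[X^2] = sum(x^2 * P(x))
= 4*2/11 + 36*4/11 + 64*5/11
= 472/11

472/11


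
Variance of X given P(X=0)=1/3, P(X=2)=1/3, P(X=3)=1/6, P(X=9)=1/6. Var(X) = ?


E[X] = 8/3, E[X^2] = 49/3
Var(X) = E[X^2] - (E[X])^2 = 49/3 - (8/3)^2 = 83/9

83/9


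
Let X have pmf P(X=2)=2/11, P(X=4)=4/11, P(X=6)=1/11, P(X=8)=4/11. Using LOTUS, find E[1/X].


E[1/X] = sum(g(x)*P(x))
= 1/2*2/11 + 1/4*4/11 + 1/6*1/11 + 1/8*4/11
= 8/33

8/33


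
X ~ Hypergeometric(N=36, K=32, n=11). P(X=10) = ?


P(X=10) = C(32,10)*C(4,1) / C(36,11)
= 64512240*4 / 600805296
= 258048960/600805296 = 460/1071

460/1071


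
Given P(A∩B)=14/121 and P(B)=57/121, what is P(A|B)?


P(A|B) = P(A∩B)/P(B) = (14/121)/(57/121) = 14/57

14/57


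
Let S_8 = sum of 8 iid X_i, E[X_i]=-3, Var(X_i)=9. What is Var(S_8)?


By independence, Var(S_n) = n*Var(X_1) = 8*9 = 72

72


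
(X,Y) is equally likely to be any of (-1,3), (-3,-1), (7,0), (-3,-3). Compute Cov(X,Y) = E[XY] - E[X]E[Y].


E[X]=0, E[Y]=-1/4, E[XY]=9/4
Cov(X,Y) = E[XY] - E[X]E[Y] = 9/4 - 0*-1/4 = 9/4

9/4


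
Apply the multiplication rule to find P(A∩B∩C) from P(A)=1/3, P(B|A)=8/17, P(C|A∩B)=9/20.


P(A∩B∩C) = P(A) * P(B|A) * P(C|A∩B)
= 1/3 * 8/17 * 9/20
= 8/51 * 9/20 = 6/85

6/85


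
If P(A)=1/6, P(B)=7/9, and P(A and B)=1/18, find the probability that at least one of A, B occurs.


P(A∪B) = P(A) + P(B) - P(A∩B)
= 1/6 + 7/9 - 1/18 = 8/9

8/9


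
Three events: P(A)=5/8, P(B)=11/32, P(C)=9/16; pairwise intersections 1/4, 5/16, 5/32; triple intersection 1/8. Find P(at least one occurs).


P(A∪B∪C) = P(A)+P(B)+P(C) - P(AB)-P(AC)-P(BC) + P(ABC)
= 5/8+11/32+9/16 - 1/4-5/16-5/32 + 1/8
= 15/16

15/16


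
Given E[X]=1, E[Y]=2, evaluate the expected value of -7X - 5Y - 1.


E[-7X - 5Y - 1] = -7*E[X] - 5*E[Y] - 1
= (-7)*(1) + (-5)*(2) + (-1)
= -7 - 10 - 1 = -18

-18


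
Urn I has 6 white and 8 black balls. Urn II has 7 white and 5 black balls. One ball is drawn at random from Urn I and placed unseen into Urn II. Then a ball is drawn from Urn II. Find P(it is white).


P(transfer white) = 6/14 = 3/7; P(transfer black) = 4/7
If white transferred: Urn II has 8 white of 13, so P(white|white moved) = 8/13
If black transferred: Urn II has 7 white of 13, so P(white|black moved) = 7/13
By total probability: P(white) = 3/7*8/13 + 4/7*7/13 = 4/7

4/7


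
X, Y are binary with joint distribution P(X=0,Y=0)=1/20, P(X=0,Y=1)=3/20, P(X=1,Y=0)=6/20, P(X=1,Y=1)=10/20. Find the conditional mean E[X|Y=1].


P(Y=1) = 13/20
E[X|Y=1] = (0*3 + 1*10)/13 = 10/13

10/13


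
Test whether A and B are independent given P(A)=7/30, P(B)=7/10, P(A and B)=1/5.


P(A)*P(B) = 7/30*7/10 = 49/300
P(A∩B) = 1/5 != 49/300, so not independent

No, A and B are not independent


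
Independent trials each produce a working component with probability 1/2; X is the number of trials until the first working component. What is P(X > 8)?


P(X > 8) = P(first 8 trials all fail) = (1-p)^8 = (1/2)^8 = 1/256

1/256


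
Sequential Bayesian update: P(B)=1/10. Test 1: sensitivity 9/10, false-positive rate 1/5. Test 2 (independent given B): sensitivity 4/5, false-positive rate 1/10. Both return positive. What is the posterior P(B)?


After test 1: P(+) = 9/10*1/10 + 1/5*9/10 = 27/100
P(B|+) = (9/100)/(27/100) = 1/3
After test 2 (use post1 as new prior): P(+) = 4/5*1/3 + 1/10*2/3 = 1/3
P(B|+,+) = (4/15)/(1/3) = 4/5

4/5


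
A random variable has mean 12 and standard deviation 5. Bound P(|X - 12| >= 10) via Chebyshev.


k = 10/5 = 2
Chebyshev: P(|X-mu| >= k*sigma) <= 1/k^2 = 1/2^2 = 1/4

1/4


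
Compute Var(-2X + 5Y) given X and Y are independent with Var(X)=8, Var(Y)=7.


Independence => Cov(X,Y)=0
Var(-2X + 5Y) = (-2)^2*Var(X) + 5^2*Var(Y)
= 4*8 + 25*7 = 207

207


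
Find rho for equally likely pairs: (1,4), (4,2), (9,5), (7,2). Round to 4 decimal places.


Cov(X,Y) = 0.6875, Var(X) = 9.1875, Var(Y) = 1.6875
rho = Cov/(sqrt(VarX)*sqrt(VarY)) = 0.1746

0.1746


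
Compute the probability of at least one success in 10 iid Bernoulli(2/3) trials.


P(at least one) = 1 - P(none)
P(none) = (1 - 2/3)^10 = (1/3)^10 = 1/59049
P(at least one) = 1 - 1/59049 = 59048/59049

59048/59049


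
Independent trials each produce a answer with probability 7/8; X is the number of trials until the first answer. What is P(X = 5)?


P(X=5) = (1-p)^4 * p = (1/8)^4 * 7/8
= 1/4096 * 7/8 = 7/32768

7/32768


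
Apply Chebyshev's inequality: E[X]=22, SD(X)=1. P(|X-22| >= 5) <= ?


k = 5/1 = 5
Chebyshev: P(|X-mu| >= k*sigma) <= 1/k^2 = 1/5^2 = 1/25

1/25


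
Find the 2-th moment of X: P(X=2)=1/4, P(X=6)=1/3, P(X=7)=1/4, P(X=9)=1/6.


E[X^2] = sum(x^2 * P(x))
= 4*1/4 + 36*1/3 + 49*1/4 + 81*1/6
= 155/4

155/4


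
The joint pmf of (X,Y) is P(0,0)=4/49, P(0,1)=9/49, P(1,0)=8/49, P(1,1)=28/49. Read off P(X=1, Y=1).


Read from table: P(X=1, Y=1) = 28/49 = 4/7

4/7


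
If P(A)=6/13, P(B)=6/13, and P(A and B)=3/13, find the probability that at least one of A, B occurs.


P(A∪B) = P(A) + P(B) - P(A∩B)
= 6/13 + 6/13 - 3/13 = 9/13

9/13


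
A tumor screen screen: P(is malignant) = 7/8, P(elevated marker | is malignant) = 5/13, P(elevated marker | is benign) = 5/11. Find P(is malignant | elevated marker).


P(A) = P(A|B)P(B) + P(A|B')P(B') = 5/13*7/8 + 5/11*1/8 = 225/572
P(B|A) = P(A|B)P(B)/P(A) = (35/104)/(225/572) = 77/90

77/90


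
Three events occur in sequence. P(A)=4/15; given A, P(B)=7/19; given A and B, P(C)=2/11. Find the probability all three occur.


P(A∩B∩C) = P(A) * P(B|A) * P(C|A∩B)
= 4/15 * 7/19 * 2/11
= 28/285 * 2/11 = 56/3135

56/3135


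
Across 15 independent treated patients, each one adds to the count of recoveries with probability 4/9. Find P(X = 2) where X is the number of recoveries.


P(X=2) = C(15,2) * p^2 * (1-p)^13
= 105 * 16/81 * 1220703125/2541865828329
= 683593750000/68630377364883

683593750000/68630377364883


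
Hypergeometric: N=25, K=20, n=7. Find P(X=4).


P(X=4) = C(20,4)*C(5,3) / C(25,7)
= 4845*10 / 480700
= 48450/480700 = 51/506

51/506


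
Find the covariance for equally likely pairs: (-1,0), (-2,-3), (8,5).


E[X]=5/3, E[Y]=2/3, E[XY]=46/3
Cov(X,Y) = E[XY] - E[X]E[Y] = 46/3 - 5/3*2/3 = 128/9

128/9


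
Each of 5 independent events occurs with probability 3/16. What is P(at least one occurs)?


P(at least one) = 1 - P(none)
P(none) = (1 - 3/16)^5 = (13/16)^5 = 371293/1048576
P(at least one) = 1 - 371293/1048576 = 677283/1048576

677283/1048576


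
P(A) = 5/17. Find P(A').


P(A') = 1 - P(A) = 1 - 5/17 = 12/17

12/17


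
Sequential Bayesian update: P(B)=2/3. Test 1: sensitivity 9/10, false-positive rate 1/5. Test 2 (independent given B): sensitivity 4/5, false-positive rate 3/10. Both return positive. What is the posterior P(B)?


After test 1: P(+) = 9/10*2/3 + 1/5*1/3 = 2/3
P(B|+) = (3/5)/(2/3) = 9/10
After test 2 (use post1 as new prior): P(+) = 4/5*9/10 + 3/10*1/10 = 3/4
P(B|+,+) = (18/25)/(3/4) = 24/25

24/25


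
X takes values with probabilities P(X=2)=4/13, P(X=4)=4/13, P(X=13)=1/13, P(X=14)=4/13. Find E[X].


E[X] = sum(x * P(x))
= 2*4/13 + 4*4/13 + 13*1/13 + 14*4/13
= 93/13

93/13


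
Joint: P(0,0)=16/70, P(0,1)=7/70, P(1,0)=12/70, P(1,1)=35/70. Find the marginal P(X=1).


P(X=1) = P(1,0)+P(1,1) = 12/70 + 35/70 = 47/70

47/70


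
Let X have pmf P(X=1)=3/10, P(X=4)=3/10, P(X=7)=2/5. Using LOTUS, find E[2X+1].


E[2X+1] = sum(g(x)*P(x))
= 3*3/10 + 9*3/10 + 15*2/5
= 48/5

48/5


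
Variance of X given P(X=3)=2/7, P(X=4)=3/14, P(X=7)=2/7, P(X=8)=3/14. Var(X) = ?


E[X] = 38/7, E[X^2] = 236/7
Var(X) = E[X^2] - (E[X])^2 = 236/7 - (38/7)^2 = 208/49

208/49


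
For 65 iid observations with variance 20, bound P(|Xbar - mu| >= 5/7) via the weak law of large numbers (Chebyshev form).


Var(Xbar) = Var(X)/n = 20/65
Chebyshev: P(|Xbar-mu| >= 5/7) <= Var(Xbar)/(5/7)^2 = (4/13)/(25/49) = 196/325

196/325


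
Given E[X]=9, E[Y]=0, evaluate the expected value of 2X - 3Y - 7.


E[2X - 3Y - 7] = 2*E[X] - 3*E[Y] - 7
= (2)*(9) + (-3)*(0) + (-7)
= 18 + 0 - 7 = 11

11


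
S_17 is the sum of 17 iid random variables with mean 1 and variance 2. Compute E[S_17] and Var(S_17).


E[S_n] = n*mu = 17*1 = 17
Var(S_n) = n*sigma^2 = 17*2 = 34

E[S_17]=17, Var(S_17)=34


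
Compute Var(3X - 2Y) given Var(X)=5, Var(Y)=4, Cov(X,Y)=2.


Var(3X - 2Y) = 3^2*Var(X) + (-2)^2*Var(Y) + 2*3*(-2)*Cov(X,Y)
= 9*5 + 4*4 - 12*2
= 45 + 16 - 24 = 37

37


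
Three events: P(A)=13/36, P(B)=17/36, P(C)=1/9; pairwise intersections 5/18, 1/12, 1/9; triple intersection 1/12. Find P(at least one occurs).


P(A∪B∪C) = P(A)+P(B)+P(C) - P(AB)-P(AC)-P(BC) + P(ABC)
= 13/36+17/36+1/9 - 5/18-1/12-1/9 + 1/12
= 5/9

5/9


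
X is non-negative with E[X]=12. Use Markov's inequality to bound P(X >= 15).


Markov: P(X >= a) <= E[X]/a
P(X >= 15) <= 12/15 = 4/5

4/5


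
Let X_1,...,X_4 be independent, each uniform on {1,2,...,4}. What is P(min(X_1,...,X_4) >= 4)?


P(min >= 4) = P(all X_i >= 4) = (P(X_1 >= 4))^4
= (1/4)^4 = 1/256

1/256


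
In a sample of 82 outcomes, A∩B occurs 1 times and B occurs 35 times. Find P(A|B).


P(A|B) = P(A∩B)/P(B) = (1/82)/(35/82) = 1/35

1/35


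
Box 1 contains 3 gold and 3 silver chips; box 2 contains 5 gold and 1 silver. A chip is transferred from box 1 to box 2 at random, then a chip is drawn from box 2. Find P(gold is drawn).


P(transfer gold) = 3/6 = 1/2; P(transfer silver) = 1/2
If gold transferred: Urn II has 6 gold of 7, so P(gold|gold moved) = 6/7
If silver transferred: Urn II has 5 gold of 7, so P(gold|silver moved) = 5/7
By total probability: P(gold) = 1/2*6/7 + 1/2*5/7 = 11/14

11/14
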